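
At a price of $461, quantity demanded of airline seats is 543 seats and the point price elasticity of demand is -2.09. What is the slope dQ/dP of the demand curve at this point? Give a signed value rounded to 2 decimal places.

-2.46

Ed = (dQ/dP)·(P/Q) ⇒ dQ/dP = Ed·Q/P = (-2.09)·543/461 = -2.4617…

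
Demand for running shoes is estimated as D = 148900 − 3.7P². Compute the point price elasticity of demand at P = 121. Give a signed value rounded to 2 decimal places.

-1.14

dD/dP = −2·3.7·P = -895.4. At P = 121, D = 94728.3.
Ed = (dD/dP)·(P/D) = (-895.4) × (121/94728.3) = -1.1437…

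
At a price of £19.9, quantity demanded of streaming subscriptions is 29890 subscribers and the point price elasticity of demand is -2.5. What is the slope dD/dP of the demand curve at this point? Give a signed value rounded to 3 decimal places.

-3755.025

Ed = (dD/dP)·(P/D) ⇒ dD/dP = Ed·D/P = (-2.5)·29890/19.9 = -3755.02512…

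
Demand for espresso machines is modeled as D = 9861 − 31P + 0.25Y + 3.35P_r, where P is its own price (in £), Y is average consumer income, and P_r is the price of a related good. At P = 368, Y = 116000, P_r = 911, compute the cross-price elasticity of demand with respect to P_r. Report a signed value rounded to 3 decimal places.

0.100

At the given values, D = 9861 − 31(368) + 0.25(116000) + 3.35(911) = 30504.85.
∂D/∂P_r = 3.35.
E = (3.35) × (911/30504.85) = 0.10004…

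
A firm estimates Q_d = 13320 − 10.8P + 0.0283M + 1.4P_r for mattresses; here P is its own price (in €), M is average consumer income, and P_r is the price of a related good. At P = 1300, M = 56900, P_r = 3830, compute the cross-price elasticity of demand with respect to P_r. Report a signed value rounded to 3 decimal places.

0.858

At the given values, Q_d = 13320 − 10.8(1300) + 0.0283(56900) + 1.4(3830) = 6252.27.
∂Q_d/∂P_r = 1.4.
E = (1.4) × (3830/6252.27) = 0.85760…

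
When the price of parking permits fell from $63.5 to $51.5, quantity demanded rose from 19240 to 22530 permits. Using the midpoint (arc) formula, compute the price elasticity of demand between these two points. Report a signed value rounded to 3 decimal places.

%ΔQ = (22530 − 19240) / [(19240 + 22530)/2] = 3290/20885 = 0.157529…
%ΔP = (51.5 − 63.5) / [(63.5 + 51.5)/2] = -12/57.5 = -0.208695…
Arc Ed = %ΔQ / %ΔP = (3290/20885) / (-12/57.5) = -0.75482…

-0.755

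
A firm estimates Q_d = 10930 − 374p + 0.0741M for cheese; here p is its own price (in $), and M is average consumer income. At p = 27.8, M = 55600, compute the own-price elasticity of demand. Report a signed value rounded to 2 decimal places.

At the given values, Q_d = 10930 − 374(27.8) + 0.0741(55600) = 4652.76.
∂Q_d/∂p = −374.
E = (-374) × (27.8/4652.76) = -2.2346…

-2.23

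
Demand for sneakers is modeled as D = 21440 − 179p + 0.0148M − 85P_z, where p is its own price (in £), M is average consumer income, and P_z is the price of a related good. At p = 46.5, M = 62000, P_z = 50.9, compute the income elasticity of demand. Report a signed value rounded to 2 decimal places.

0.09

At the given values, D = 21440 − 179(46.5) + 0.0148(62000) − 85(50.9) = 9707.6.
∂D/∂M = 0.0148.
E = (0.0148) × (62000/9707.6) = 0.0945…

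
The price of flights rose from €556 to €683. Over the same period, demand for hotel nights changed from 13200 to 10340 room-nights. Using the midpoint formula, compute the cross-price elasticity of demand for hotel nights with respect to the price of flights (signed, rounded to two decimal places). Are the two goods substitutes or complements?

%ΔQ_{hotel nights} = (10340 − 13200)/avg = -2860/11770 = -0.242990…
%ΔP_{flights} = (683 − 556)/avg = 127/619.5 = 0.205004…
E_cross = (-2860/11770) / (127/619.5) = -1.1852…
E_cross < 0 ⇒ the goods are complements.

-1.19; complements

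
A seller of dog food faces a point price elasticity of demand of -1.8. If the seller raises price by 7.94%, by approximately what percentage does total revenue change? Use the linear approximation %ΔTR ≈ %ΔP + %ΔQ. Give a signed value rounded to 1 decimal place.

-6.4%

%ΔQ ≈ Ed × %ΔP = (-1.8) × (+7.94%) = -14.2920%
%ΔTR ≈ %ΔP + %ΔQ = (+7.94%) + (-14.2920%) = -6.3520%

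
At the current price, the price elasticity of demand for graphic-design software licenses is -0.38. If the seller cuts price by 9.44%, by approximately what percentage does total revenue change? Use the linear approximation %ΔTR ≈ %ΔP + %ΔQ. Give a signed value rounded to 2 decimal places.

%ΔQ ≈ Ed × %ΔP = (-0.38) × (-9.44%) = +3.5872%
%ΔTR ≈ %ΔP + %ΔQ = (-9.44%) + (+3.5872%) = -5.8528%

-5.85%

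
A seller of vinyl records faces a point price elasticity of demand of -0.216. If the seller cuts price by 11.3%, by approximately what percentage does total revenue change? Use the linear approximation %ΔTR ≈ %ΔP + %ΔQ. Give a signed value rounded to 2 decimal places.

-8.86%

%ΔQ ≈ Ed × %ΔP = (-0.216) × (-11.3%) = +2.4408%
%ΔTR ≈ %ΔP + %ΔQ = (-11.3%) + (+2.4408%) = -8.8592%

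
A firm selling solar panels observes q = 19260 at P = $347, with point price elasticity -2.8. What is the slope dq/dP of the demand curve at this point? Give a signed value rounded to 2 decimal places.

-155.41

Ed = (dq/dP)·(P/q) ⇒ dq/dP = Ed·q/P = (-2.8)·19260/347 = -155.4121…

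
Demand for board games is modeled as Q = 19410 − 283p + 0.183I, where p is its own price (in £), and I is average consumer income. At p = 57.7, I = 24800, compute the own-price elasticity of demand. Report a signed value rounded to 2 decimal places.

At the given values, Q = 19410 − 283(57.7) + 0.183(24800) = 7619.3.
∂Q/∂p = −283.
E = (-283) × (57.7/7619.3) = -2.1431…

-2.14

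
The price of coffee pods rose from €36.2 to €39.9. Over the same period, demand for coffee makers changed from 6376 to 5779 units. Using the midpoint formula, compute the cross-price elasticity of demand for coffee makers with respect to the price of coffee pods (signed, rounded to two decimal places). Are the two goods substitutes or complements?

-1.01; complements

%ΔQ_{coffee makers} = (5779 − 6376)/avg = -597/6077.5 = -0.098231…
%ΔP_{coffee pods} = (39.9 − 36.2)/avg = 3.7/38.05 = 0.097240…
E_cross = (-597/6077.5) / (3.7/38.05) = -1.0101…
E_cross < 0 ⇒ the goods are complements.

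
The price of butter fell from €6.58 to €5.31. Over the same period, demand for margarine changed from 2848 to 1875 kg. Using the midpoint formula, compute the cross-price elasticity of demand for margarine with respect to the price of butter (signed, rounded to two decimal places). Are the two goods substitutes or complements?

1.93; substitutes

%ΔQ_{margarine} = (1875 − 2848)/avg = -973/2361.5 = -0.412026…
%ΔP_{butter} = (5.31 − 6.58)/avg = -1.27/5.945 = -0.213624…
E_cross = (-973/2361.5) / (-1.27/5.945) = 1.9287…
E_cross > 0 ⇒ the goods are substitutes.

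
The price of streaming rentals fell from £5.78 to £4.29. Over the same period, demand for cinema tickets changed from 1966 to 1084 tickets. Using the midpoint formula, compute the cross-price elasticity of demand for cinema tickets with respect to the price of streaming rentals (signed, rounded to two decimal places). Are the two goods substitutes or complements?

%ΔQ_{cinema tickets} = (1084 − 1966)/avg = -882/1525 = -0.578360…
%ΔP_{streaming rentals} = (4.29 − 5.78)/avg = -1.49/5.035 = -0.295928…
E_cross = (-882/1525) / (-1.49/5.035) = 1.9543…
E_cross > 0 ⇒ the goods are substitutes.

1.95; substitutes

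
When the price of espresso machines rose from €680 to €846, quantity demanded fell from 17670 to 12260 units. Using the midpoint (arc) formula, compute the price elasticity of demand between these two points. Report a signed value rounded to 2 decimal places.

%ΔQ = (12260 − 17670) / [(17670 + 12260)/2] = -5410/14965 = -0.361510…
%ΔP = (846 − 680) / [(680 + 846)/2] = 166/763 = 0.217562…
Arc Ed = %ΔQ / %ΔP = (-5410/14965) / (166/763) = -1.6616…

-1.66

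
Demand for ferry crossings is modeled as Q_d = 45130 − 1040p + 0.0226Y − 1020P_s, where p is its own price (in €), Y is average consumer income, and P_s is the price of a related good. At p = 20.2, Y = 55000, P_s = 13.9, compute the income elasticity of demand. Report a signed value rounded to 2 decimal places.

0.11

At the given values, Q_d = 45130 − 1040(20.2) + 0.0226(55000) − 1020(13.9) = 11187.
∂Q_d/∂Y = 0.0226.
E = (0.0226) × (55000/11187) = 0.1111…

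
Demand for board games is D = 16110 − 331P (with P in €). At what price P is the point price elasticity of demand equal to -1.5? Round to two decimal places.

29.20

Ed = −331P/(16110 − 331P). Set this equal to -1.5:
331P = 1.5·(16110 − 331P) ⇒ 331P(1 + 1.5) = 1.5·16110
P = 1.5·16110 / (331·2.5) = 29.2024…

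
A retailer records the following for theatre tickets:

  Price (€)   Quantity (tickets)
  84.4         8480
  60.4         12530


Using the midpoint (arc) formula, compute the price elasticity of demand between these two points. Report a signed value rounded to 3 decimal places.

-1.163

%ΔQ = (12530 − 8480) / [(8480 + 12530)/2] = 4050/10505 = 0.385530…
%ΔP = (60.4 − 84.4) / [(84.4 + 60.4)/2] = -24/72.4 = -0.331491…
Arc Ed = %ΔQ / %ΔP = (4050/10505) / (-24/72.4) = -1.16301…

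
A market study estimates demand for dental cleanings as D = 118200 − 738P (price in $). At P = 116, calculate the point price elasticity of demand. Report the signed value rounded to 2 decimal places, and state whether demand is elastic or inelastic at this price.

-2.63; elastic

dD/dP = −738. At P = 116, D = 118200 − 738(116) = 32592.
Ed = (dD/dP)·(P/D) = −738 × (116/32592) = -2.6266…
|Ed| = 2.63 > 1, so demand is elastic.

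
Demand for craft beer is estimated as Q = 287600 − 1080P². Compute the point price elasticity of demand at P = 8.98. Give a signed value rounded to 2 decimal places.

dQ/dP = −2·1080·P = -19396.8. At P = 8.98, Q = 200508.368.
Ed = (dQ/dP)·(P/Q) = (-19396.8) × (8.98/200508.368) = -0.8687…

-0.87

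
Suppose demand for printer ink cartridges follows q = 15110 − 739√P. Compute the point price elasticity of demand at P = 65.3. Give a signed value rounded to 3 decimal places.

-0.327

dq/dP = −739/(2√P) = -45.7254. At P = 65.3, q = 9138.26.
Ed = (dq/dP)·(P/q) = (-45.7254) × (65.3/9138.26) = -0.32674…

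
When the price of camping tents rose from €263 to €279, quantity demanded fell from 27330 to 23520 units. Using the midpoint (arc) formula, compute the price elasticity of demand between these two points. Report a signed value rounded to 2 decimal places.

%ΔQ = (23520 − 27330) / [(27330 + 23520)/2] = -3810/25425 = -0.149852…
%ΔP = (279 − 263) / [(263 + 279)/2] = 16/271 = 0.059040…
Arc Ed = %ΔQ / %ΔP = (-3810/25425) / (16/271) = -2.5381…

-2.54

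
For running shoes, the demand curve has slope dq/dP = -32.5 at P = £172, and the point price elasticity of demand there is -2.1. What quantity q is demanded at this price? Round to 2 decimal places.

Ed = (dq/dP)·(P/q) ⇒ q = (dq/dP)·P/Ed = (-32.5)·172/(-2.1) = 2661.9047…

2661.90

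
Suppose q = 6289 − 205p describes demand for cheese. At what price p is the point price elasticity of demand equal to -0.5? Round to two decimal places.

10.23

Ed = −205p/(6289 − 205p). Set this equal to -0.5:
205p = 0.5·(6289 − 205p) ⇒ 205p(1 + 0.5) = 0.5·6289
p = 0.5·6289 / (205·1.5) = 10.2260…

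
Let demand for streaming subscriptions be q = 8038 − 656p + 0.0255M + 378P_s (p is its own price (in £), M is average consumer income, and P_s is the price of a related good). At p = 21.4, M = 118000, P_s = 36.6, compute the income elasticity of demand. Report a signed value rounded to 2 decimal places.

At the given values, q = 8038 − 656(21.4) + 0.0255(118000) + 378(36.6) = 10843.4.
∂q/∂M = 0.0255.
E = (0.0255) × (118000/10843.4) = 0.2774…

0.28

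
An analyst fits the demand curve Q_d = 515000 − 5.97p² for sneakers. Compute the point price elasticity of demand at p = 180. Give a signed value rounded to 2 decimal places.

dQ_d/dp = −2·5.97·p = -2149.2. At p = 180, Q_d = 321572.
Ed = (dQ_d/dp)·(p/Q_d) = (-2149.2) × (180/321572) = -1.2030…

-1.20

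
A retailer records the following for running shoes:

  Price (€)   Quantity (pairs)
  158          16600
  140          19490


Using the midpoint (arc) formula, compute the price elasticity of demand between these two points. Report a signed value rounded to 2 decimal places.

%ΔQ = (19490 − 16600) / [(16600 + 19490)/2] = 2890/18045 = 0.160155…
%ΔP = (140 − 158) / [(158 + 140)/2] = -18/149 = -0.120805…
Arc Ed = %ΔQ / %ΔP = (2890/18045) / (-18/149) = -1.3257…

-1.33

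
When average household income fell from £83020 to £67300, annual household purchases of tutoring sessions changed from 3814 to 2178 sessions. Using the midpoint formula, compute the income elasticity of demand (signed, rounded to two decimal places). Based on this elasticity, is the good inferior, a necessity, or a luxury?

%ΔQ = (2178 − 3814)/[( 3814 + 2178)/2] = -1636/2996 = -0.546061…
%ΔIncome = (67300 − 83020)/[( 83020 + 67300)/2] = -15720/75160 = -0.209153…
E_income = (-1636/2996) / (-15720/75160) = 2.6108…
E_income > 1 ⇒ normal good, luxury.

2.61; luxury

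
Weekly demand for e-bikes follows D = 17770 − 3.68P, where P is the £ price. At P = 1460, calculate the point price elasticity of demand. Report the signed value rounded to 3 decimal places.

dD/dP = −3.68. At P = 1460, D = 17770 − 3.68(1460) = 12397.2.
Ed = (dD/dP)·(P/D) = −3.68 × (1460/12397.2) = -0.43338…

-0.433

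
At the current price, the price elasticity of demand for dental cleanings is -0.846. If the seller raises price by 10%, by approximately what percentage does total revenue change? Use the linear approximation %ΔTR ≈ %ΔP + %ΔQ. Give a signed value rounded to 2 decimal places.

+1.54%

%ΔQ ≈ Ed × %ΔP = (-0.846) × (+10%) = -8.4600%
%ΔTR ≈ %ΔP + %ΔQ = (+10%) + (-8.4600%) = +1.5400%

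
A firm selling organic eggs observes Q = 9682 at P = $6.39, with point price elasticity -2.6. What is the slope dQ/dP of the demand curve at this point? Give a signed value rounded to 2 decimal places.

Ed = (dQ/dP)·(P/Q) ⇒ dQ/dP = Ed·Q/P = (-2.6)·9682/6.39 = -3939.4679…

-3939.47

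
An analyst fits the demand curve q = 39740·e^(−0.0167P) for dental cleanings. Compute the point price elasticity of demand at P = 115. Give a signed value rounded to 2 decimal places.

-1.92

dq/dP = −0.0167·q = -97.2482. At P = 115, q = 5823.25.
Ed = (dq/dP)·(P/q) = (-97.2482) × (115/5823.25) = -1.9205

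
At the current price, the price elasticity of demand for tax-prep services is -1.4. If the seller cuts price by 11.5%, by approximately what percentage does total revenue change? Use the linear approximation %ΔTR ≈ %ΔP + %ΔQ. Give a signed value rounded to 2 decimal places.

+4.60%

%ΔQ ≈ Ed × %ΔP = (-1.4) × (-11.5%) = +16.1000%
%ΔTR ≈ %ΔP + %ΔQ = (-11.5%) + (+16.1000%) = +4.6000%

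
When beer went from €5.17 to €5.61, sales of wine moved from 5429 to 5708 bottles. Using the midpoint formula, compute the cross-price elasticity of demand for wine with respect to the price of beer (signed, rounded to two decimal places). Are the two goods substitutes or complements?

%ΔQ_{wine} = (5708 − 5429)/avg = 279/5568.5 = 0.050103…
%ΔP_{beer} = (5.61 − 5.17)/avg = 0.44/5.39 = 0.081632…
E_cross = (279/5568.5) / (0.44/5.39) = 0.6137…
E_cross > 0 ⇒ the goods are substitutes.

0.61; substitutes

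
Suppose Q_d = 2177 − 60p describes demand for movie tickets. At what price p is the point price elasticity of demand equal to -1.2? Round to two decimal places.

Ed = −60p/(2177 − 60p). Set this equal to -1.2:
60p = 1.2·(2177 − 60p) ⇒ 60p(1 + 1.2) = 1.2·2177
p = 1.2·2177 / (60·2.2) = 19.7909…

19.79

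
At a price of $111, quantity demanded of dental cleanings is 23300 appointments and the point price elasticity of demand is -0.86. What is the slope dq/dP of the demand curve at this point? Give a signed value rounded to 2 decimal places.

-180.52

Ed = (dq/dP)·(P/q) ⇒ dq/dP = Ed·q/P = (-0.86)·23300/111 = -180.5225…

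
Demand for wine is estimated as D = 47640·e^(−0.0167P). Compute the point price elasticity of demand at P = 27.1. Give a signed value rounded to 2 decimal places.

dD/dP = −0.0167·D = -505.987. At P = 27.1, D = 30298.6.
Ed = (dD/dP)·(P/D) = (-505.987) × (27.1/30298.6) = -0.4525…

-0.45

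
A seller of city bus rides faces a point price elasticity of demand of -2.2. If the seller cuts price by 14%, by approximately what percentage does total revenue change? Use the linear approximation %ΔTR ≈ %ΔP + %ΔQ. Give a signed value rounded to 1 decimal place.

%ΔQ ≈ Ed × %ΔP = (-2.2) × (-14%) = +30.8000%
%ΔTR ≈ %ΔP + %ΔQ = (-14%) + (+30.8000%) = +16.8000%

+16.8%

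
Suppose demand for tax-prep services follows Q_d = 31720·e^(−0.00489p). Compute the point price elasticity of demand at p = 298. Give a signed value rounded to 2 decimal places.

-1.46

dQ_d/dp = −0.00489·Q_d = -36.1226. At p = 298, Q_d = 7387.04.
Ed = (dQ_d/dp)·(p/Q_d) = (-36.1226) × (298/7387.04) = -1.4572…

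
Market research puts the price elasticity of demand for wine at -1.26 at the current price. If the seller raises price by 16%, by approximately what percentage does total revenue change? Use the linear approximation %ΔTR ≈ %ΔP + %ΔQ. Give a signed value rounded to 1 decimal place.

%ΔQ ≈ Ed × %ΔP = (-1.26) × (+16%) = -20.1600%
%ΔTR ≈ %ΔP + %ΔQ = (+16%) + (-20.1600%) = -4.1600%

-4.2%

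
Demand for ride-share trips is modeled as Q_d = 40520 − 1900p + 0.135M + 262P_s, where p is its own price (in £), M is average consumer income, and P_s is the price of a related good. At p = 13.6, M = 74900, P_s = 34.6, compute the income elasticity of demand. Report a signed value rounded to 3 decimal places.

At the given values, Q_d = 40520 − 1900(13.6) + 0.135(74900) + 262(34.6) = 33856.7.
∂Q_d/∂M = 0.135.
E = (0.135) × (74900/33856.7) = 0.29865…

0.299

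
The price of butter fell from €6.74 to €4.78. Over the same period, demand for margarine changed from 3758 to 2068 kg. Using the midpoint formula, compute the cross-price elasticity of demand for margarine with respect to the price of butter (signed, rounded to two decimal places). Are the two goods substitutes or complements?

1.70; substitutes

%ΔQ_{margarine} = (2068 − 3758)/avg = -1690/2913 = -0.580157…
%ΔP_{butter} = (4.78 − 6.74)/avg = -1.96/5.76 = -0.340277…
E_cross = (-1690/2913) / (-1.96/5.76) = 1.7049…
E_cross > 0 ⇒ the goods are substitutes.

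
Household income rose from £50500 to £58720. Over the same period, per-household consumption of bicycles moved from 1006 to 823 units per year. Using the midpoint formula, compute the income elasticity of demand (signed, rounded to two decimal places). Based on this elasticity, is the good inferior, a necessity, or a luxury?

-1.33; inferior

%ΔQ = (823 − 1006)/[( 1006 + 823)/2] = -183/914.5 = -0.200109…
%ΔIncome = (58720 − 50500)/[( 50500 + 58720)/2] = 8220/54610 = 0.150521…
E_income = (-183/914.5) / (8220/54610) = -1.3294…
E_income < 0 ⇒ inferior good.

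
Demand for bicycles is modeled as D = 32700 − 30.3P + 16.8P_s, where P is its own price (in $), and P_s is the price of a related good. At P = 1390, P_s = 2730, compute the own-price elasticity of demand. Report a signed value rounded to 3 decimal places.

At the given values, D = 32700 − 30.3(1390) + 16.8(2730) = 36447.
∂D/∂P = −30.3.
E = (-30.3) × (1390/36447) = -1.15556…

-1.156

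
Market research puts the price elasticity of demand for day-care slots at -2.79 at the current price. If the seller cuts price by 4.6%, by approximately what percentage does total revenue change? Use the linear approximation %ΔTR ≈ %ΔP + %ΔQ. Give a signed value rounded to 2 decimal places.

+8.23%

%ΔQ ≈ Ed × %ΔP = (-2.79) × (-4.6%) = +12.8340%
%ΔTR ≈ %ΔP + %ΔQ = (-4.6%) + (+12.8340%) = +8.2340%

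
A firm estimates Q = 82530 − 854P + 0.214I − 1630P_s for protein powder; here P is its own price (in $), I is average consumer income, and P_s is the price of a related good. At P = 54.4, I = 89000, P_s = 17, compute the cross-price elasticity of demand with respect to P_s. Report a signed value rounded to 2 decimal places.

-1.01

At the given values, Q = 82530 − 854(54.4) + 0.214(89000) − 1630(17) = 27408.4.
∂Q/∂P_s = -1630.
E = (-1630) × (17/27408.4) = -1.0110…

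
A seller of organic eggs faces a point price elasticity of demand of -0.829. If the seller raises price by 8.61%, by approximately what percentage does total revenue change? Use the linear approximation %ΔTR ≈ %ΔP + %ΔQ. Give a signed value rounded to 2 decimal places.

+1.47%

%ΔQ ≈ Ed × %ΔP = (-0.829) × (+8.61%) = -7.1377%
%ΔTR ≈ %ΔP + %ΔQ = (+8.61%) + (-7.1377%) = +1.4723%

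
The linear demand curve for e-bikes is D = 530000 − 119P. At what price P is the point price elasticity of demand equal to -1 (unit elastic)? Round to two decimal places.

Ed = −119P/(530000 − 119P). Set this equal to -1:
119P = 1·(530000 − 119P) ⇒ 119P(1 + 1) = 1·530000
P = 1·530000 / (119·2) = 2226.8907…

2226.89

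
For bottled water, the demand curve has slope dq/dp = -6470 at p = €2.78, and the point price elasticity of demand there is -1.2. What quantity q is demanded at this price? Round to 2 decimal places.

14988.83

Ed = (dq/dp)·(p/q) ⇒ q = (dq/dp)·p/Ed = (-6470)·2.78/(-1.2) = 14988.8333…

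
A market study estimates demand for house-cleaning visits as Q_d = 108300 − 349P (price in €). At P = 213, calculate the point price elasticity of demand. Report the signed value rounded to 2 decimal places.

dQ_d/dP = −349. At P = 213, Q_d = 108300 − 349(213) = 33963.
Ed = (dQ_d/dP)·(P/Q_d) = −349 × (213/33963) = -2.1887…

-2.19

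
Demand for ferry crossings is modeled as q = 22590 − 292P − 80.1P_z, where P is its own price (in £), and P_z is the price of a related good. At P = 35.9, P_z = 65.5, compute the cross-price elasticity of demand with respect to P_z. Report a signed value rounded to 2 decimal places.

-0.76

At the given values, q = 22590 − 292(35.9) − 80.1(65.5) = 6860.65.
∂q/∂P_z = -80.1.
E = (-80.1) × (65.5/6860.65) = -0.7647…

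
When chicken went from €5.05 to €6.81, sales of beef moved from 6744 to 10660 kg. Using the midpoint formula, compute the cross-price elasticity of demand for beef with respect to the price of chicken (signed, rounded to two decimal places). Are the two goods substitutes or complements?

1.52; substitutes

%ΔQ_{beef} = (10660 − 6744)/avg = 3916/8702 = 0.450011…
%ΔP_{chicken} = (6.81 − 5.05)/avg = 1.76/5.93 = 0.296795…
E_cross = (3916/8702) / (1.76/5.93) = 1.5162…
E_cross > 0 ⇒ the goods are substitutes.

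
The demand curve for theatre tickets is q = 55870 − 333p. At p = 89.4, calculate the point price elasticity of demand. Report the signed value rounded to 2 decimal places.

-1.14

dq/dp = −333. At p = 89.4, q = 55870 − 333(89.4) = 26099.8.
Ed = (dq/dp)·(p/q) = −333 × (89.4/26099.8) = -1.1406…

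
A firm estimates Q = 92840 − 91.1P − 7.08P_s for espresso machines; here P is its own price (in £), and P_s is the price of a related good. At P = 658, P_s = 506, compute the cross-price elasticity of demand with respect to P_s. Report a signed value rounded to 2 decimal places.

-0.12

At the given values, Q = 92840 − 91.1(658) − 7.08(506) = 29313.72.
∂Q/∂P_s = -7.08.
E = (-7.08) × (506/29313.72) = -0.1222…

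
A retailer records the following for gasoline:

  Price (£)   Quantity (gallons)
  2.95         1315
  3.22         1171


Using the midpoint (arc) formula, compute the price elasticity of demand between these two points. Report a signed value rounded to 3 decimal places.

-1.324

%ΔQ = (1171 − 1315) / [(1315 + 1171)/2] = -144/1243 = -0.115848…
%ΔP = (3.22 − 2.95) / [(2.95 + 3.22)/2] = 0.27/3.085 = 0.087520…
Arc Ed = %ΔQ / %ΔP = (-144/1243) / (0.27/3.085) = -1.32367…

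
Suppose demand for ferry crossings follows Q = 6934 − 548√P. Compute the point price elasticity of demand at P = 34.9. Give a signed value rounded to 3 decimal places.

dQ/dP = −548/(2√P) = -46.3808. At P = 34.9, Q = 3696.62.
Ed = (dQ/dP)·(P/Q) = (-46.3808) × (34.9/3696.62) = -0.43788…

-0.438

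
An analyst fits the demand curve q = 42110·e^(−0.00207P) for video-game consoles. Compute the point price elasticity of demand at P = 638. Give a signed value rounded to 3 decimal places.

dq/dP = −0.00207·q = -23.2702. At P = 638, q = 11241.6.
Ed = (dq/dP)·(P/q) = (-23.2702) × (638/11241.6) = -1.32066

-1.321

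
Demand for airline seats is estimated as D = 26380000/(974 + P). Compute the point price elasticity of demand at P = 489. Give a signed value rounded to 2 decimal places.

dD/dP = −26380000/(974 + P)² = -12.325. At P = 489, D = 18031.4.
Ed = (dD/dP)·(P/D) = (-12.325) × (489/18031.4) = -0.3342…

-0.33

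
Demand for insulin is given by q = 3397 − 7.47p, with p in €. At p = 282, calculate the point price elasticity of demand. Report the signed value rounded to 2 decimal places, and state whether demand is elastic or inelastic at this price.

dq/dp = −7.47. At p = 282, q = 3397 − 7.47(282) = 1290.46.
Ed = (dq/dp)·(p/q) = −7.47 × (282/1290.46) = -1.6323…
|Ed| = 1.63 > 1, so demand is elastic.

-1.63; elastic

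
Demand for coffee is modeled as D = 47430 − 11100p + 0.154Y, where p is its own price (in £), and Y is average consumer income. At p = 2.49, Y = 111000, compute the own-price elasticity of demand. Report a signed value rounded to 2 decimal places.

-0.75

At the given values, D = 47430 − 11100(2.49) + 0.154(111000) = 36885.
∂D/∂p = −11100.
E = (-11100) × (2.49/36885) = -0.7493…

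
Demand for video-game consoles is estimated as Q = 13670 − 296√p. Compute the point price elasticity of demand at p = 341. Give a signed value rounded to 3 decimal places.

-0.333

dQ/dp = −296/(2√p) = -8.01465. At p = 341, Q = 8204.01.
Ed = (dQ/dp)·(p/Q) = (-8.01465) × (341/8204.01) = -0.33312…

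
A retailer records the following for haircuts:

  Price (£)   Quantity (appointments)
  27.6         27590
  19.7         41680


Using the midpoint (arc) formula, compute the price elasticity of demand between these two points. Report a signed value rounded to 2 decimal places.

-1.22

%ΔQ = (41680 − 27590) / [(27590 + 41680)/2] = 14090/34635 = 0.406813…
%ΔP = (19.7 − 27.6) / [(27.6 + 19.7)/2] = -7.9/23.65 = -0.334038…
Arc Ed = %ΔQ / %ΔP = (14090/34635) / (-7.9/23.65) = -1.2178…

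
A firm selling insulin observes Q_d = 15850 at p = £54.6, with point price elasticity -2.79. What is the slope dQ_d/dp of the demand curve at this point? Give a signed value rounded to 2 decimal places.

Ed = (dQ_d/dp)·(p/Q_d) ⇒ dQ_d/dp = Ed·Q_d/p = (-2.79)·15850/54.6 = -809.9175…

-809.92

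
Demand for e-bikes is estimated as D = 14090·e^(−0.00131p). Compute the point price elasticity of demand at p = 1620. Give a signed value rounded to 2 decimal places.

-2.12

dD/dp = −0.00131·D = -2.21066. At p = 1620, D = 1687.53.
Ed = (dD/dp)·(p/D) = (-2.21066) × (1620/1687.53) = -2.1222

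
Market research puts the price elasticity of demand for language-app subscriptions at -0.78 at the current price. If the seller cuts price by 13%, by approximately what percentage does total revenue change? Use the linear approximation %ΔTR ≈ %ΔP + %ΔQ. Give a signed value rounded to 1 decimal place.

-2.9%

%ΔQ ≈ Ed × %ΔP = (-0.78) × (-13%) = +10.1400%
%ΔTR ≈ %ΔP + %ΔQ = (-13%) + (+10.1400%) = -2.8600%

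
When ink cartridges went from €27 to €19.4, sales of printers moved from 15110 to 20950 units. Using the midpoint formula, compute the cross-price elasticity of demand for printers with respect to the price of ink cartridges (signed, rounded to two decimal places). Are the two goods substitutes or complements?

%ΔQ_{printers} = (20950 − 15110)/avg = 5840/18030 = 0.323904…
%ΔP_{ink cartridges} = (19.4 − 27)/avg = -7.6/23.2 = -0.327586…
E_cross = (5840/18030) / (-7.6/23.2) = -0.9887…
E_cross < 0 ⇒ the goods are complements.

-0.99; complements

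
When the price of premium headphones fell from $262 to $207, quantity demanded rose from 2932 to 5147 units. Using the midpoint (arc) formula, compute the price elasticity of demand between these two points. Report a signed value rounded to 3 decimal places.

-2.338

%ΔQ = (5147 − 2932) / [(2932 + 5147)/2] = 2215/4039.5 = 0.548335…
%ΔP = (207 − 262) / [(262 + 207)/2] = -55/234.5 = -0.234541…
Arc Ed = %ΔQ / %ΔP = (2215/4039.5) / (-55/234.5) = -2.33790…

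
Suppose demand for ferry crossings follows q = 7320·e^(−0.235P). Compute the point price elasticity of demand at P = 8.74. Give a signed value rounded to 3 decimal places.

-2.054

dq/dP = −0.235·q = -220.588. At P = 8.74, q = 938.672.
Ed = (dq/dP)·(P/q) = (-220.588) × (8.74/938.672) = -2.0539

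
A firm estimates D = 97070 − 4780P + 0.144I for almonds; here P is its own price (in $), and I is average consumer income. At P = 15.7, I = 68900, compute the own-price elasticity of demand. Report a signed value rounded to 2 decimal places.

At the given values, D = 97070 − 4780(15.7) + 0.144(68900) = 31945.6.
∂D/∂P = −4780.
E = (-4780) × (15.7/31945.6) = -2.3491…

-2.35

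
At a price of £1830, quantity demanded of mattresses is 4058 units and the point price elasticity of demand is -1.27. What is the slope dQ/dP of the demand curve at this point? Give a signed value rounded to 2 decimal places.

-2.82

Ed = (dQ/dP)·(P/Q) ⇒ dQ/dP = Ed·Q/P = (-1.27)·4058/1830 = -2.8162…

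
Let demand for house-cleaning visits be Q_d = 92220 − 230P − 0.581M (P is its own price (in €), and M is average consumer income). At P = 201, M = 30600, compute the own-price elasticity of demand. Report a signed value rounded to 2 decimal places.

At the given values, Q_d = 92220 − 230(201) − 0.581(30600) = 28211.4.
∂Q_d/∂P = −230.
E = (-230) × (201/28211.4) = -1.6386…

-1.64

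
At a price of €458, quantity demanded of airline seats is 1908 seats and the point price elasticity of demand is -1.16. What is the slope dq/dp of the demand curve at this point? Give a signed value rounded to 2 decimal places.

-4.83

Ed = (dq/dp)·(p/q) ⇒ dq/dp = Ed·q/p = (-1.16)·1908/458 = -4.8324…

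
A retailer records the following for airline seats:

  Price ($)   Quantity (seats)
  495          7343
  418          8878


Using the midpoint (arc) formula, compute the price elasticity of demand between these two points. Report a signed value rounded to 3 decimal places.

%ΔQ = (8878 − 7343) / [(7343 + 8878)/2] = 1535/8110.5 = 0.189260…
%ΔP = (418 − 495) / [(495 + 418)/2] = -77/456.5 = -0.168674…
Arc Ed = %ΔQ / %ΔP = (1535/8110.5) / (-77/456.5) = -1.12204…

-1.122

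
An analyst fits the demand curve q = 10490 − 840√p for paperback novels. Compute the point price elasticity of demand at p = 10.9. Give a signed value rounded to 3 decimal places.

dq/dp = −840/(2√p) = -127.214. At p = 10.9, q = 7716.73.
Ed = (dq/dp)·(p/q) = (-127.214) × (10.9/7716.73) = -0.17969…

-0.180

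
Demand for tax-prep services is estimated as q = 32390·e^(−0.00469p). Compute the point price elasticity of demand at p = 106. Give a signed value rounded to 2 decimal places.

dq/dp = −0.00469·q = -92.4014. At p = 106, q = 19701.8.
Ed = (dq/dp)·(p/q) = (-92.4014) × (106/19701.8) = -0.4971…

-0.50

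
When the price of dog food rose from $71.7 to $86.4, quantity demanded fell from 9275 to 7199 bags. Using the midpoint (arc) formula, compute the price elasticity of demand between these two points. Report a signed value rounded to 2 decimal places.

%ΔQ = (7199 − 9275) / [(9275 + 7199)/2] = -2076/8237 = -0.252033…
%ΔP = (86.4 − 71.7) / [(71.7 + 86.4)/2] = 14.7/79.05 = 0.185958…
Arc Ed = %ΔQ / %ΔP = (-2076/8237) / (14.7/79.05) = -1.3553…

-1.36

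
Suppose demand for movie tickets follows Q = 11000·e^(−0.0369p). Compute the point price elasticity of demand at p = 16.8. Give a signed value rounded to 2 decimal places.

dQ/dp = −0.0369·Q = -218.369. At p = 16.8, Q = 5917.86.
Ed = (dQ/dp)·(p/Q) = (-218.369) × (16.8/5917.86) = -0.6199…

-0.62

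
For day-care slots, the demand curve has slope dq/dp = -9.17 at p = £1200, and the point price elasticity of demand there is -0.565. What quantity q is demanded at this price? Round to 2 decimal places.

Ed = (dq/dp)·(p/q) ⇒ q = (dq/dp)·p/Ed = (-9.17)·1200/(-0.565) = 19476.1061…

19476.11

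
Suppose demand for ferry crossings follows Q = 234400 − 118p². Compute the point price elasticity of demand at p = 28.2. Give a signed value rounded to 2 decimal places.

-1.34

dQ/dp = −2·118·p = -6655.2. At p = 28.2, Q = 140561.68.
Ed = (dQ/dp)·(p/Q) = (-6655.2) × (28.2/140561.68) = -1.3351…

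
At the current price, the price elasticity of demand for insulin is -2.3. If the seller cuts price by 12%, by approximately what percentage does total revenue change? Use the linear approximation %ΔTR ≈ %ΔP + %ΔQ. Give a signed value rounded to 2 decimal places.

%ΔQ ≈ Ed × %ΔP = (-2.3) × (-12%) = +27.6000%
%ΔTR ≈ %ΔP + %ΔQ = (-12%) + (+27.6000%) = +15.6000%

+15.60%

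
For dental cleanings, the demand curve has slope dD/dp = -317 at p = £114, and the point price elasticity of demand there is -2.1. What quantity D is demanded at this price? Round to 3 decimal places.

17208.571

Ed = (dD/dp)·(p/D) ⇒ D = (dD/dp)·p/Ed = (-317)·114/(-2.1) = 17208.57142…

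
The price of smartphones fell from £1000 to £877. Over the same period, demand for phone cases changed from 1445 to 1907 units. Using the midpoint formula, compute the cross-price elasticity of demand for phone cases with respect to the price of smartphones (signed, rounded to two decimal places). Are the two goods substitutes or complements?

-2.10; complements

%ΔQ_{phone cases} = (1907 − 1445)/avg = 462/1676 = 0.275656…
%ΔP_{smartphones} = (877 − 1000)/avg = -123/938.5 = -0.131060…
E_cross = (462/1676) / (-123/938.5) = -2.1032…
E_cross < 0 ⇒ the goods are complements.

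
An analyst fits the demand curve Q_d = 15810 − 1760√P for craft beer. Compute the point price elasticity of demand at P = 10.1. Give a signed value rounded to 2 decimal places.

-0.27

dQ_d/dP = −1760/(2√P) = -276.899. At P = 10.1, Q_d = 10216.6.
Ed = (dQ_d/dP)·(P/Q_d) = (-276.899) × (10.1/10216.6) = -0.2737…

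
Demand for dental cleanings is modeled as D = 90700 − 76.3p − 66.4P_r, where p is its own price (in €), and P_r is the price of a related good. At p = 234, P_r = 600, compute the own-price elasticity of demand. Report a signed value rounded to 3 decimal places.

-0.541

At the given values, D = 90700 − 76.3(234) − 66.4(600) = 33005.8.
∂D/∂p = −76.3.
E = (-76.3) × (234/33005.8) = -0.54094…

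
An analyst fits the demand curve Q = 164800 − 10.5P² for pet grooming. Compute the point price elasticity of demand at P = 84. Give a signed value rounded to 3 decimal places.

dQ/dP = −2·10.5·P = -1764. At P = 84, Q = 90712.
Ed = (dQ/dP)·(P/Q) = (-1764) × (84/90712) = -1.63347…

-1.633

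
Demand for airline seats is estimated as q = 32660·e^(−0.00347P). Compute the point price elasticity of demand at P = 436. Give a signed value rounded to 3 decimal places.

dq/dP = −0.00347·q = -24.9628. At P = 436, q = 7193.88.
Ed = (dq/dP)·(P/q) = (-24.9628) × (436/7193.88) = -1.51292

-1.513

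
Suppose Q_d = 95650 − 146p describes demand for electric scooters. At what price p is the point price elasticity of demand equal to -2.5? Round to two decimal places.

Ed = −146p/(95650 − 146p). Set this equal to -2.5:
146p = 2.5·(95650 − 146p) ⇒ 146p(1 + 2.5) = 2.5·95650
p = 2.5·95650 / (146·3.5) = 467.9549…

467.95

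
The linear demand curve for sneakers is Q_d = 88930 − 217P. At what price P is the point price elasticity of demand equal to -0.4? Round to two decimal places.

Ed = −217P/(88930 − 217P). Set this equal to -0.4:
217P = 0.4·(88930 − 217P) ⇒ 217P(1 + 0.4) = 0.4·88930
P = 0.4·88930 / (217·1.4) = 117.0901…

117.09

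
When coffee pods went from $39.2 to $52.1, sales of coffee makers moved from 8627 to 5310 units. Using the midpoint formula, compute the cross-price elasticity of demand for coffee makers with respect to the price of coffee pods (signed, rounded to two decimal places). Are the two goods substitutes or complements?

%ΔQ_{coffee makers} = (5310 − 8627)/avg = -3317/6968.5 = -0.475999…
%ΔP_{coffee pods} = (52.1 − 39.2)/avg = 12.9/45.65 = 0.282584…
E_cross = (-3317/6968.5) / (12.9/45.65) = -1.6844…
E_cross < 0 ⇒ the goods are complements.

-1.68; complements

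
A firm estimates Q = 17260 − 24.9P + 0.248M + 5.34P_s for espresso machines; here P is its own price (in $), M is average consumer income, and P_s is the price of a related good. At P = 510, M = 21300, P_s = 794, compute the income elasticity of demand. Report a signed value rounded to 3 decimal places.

At the given values, Q = 17260 − 24.9(510) + 0.248(21300) + 5.34(794) = 14083.36.
∂Q/∂M = 0.248.
E = (0.248) × (21300/14083.36) = 0.37508…

0.375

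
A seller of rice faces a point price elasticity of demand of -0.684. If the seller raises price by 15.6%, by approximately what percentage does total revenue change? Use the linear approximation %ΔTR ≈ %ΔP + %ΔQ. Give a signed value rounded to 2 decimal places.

%ΔQ ≈ Ed × %ΔP = (-0.684) × (+15.6%) = -10.6704%
%ΔTR ≈ %ΔP + %ΔQ = (+15.6%) + (-10.6704%) = +4.9296%

+4.93%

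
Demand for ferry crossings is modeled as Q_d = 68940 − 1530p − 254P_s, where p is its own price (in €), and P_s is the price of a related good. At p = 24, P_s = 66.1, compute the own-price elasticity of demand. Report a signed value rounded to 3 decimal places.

-2.380

At the given values, Q_d = 68940 − 1530(24) − 254(66.1) = 15430.6.
∂Q_d/∂p = −1530.
E = (-1530) × (24/15430.6) = -2.37968…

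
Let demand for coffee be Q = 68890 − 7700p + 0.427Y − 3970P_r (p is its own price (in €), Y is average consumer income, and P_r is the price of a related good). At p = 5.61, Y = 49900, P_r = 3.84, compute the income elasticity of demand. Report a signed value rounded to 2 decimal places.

At the given values, Q = 68890 − 7700(5.61) + 0.427(49900) − 3970(3.84) = 31755.5.
∂Q/∂Y = 0.427.
E = (0.427) × (49900/31755.5) = 0.6709…

0.67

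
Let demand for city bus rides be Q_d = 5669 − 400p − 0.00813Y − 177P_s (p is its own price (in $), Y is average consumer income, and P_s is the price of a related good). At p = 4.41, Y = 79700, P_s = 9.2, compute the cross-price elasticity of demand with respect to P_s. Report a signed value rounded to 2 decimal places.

At the given values, Q_d = 5669 − 400(4.41) − 0.00813(79700) − 177(9.2) = 1628.639.
∂Q_d/∂P_s = -177.
E = (-177) × (9.2/1628.639) = -0.9998…

-1.00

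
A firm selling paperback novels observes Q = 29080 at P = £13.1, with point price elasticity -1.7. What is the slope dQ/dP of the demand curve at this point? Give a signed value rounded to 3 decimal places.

Ed = (dQ/dP)·(P/Q) ⇒ dQ/dP = Ed·Q/P = (-1.7)·29080/13.1 = -3773.74045…

-3773.740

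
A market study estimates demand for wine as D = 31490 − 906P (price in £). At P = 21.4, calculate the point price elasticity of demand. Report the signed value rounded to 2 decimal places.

dD/dP = −906. At P = 21.4, D = 31490 − 906(21.4) = 12101.6.
Ed = (dD/dP)·(P/D) = −906 × (21.4/12101.6) = -1.6021…

-1.60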